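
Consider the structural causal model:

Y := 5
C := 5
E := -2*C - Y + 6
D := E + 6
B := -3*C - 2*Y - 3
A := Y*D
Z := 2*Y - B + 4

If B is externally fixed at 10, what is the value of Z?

4

Under do(B=10), the mechanism B := -3*C - 2*Y - 3 is discarded; B is fixed at 10.
Z = 2*Y - B + 4  [with Y=5, B=10]  = 4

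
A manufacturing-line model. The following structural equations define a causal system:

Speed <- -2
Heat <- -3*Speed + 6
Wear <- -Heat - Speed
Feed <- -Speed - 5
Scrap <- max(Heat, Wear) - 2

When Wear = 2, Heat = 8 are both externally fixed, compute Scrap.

The joint intervention fixes Wear = 2, Heat = 8, removing each variable's own equation.
Scrap = max(Heat, Wear) - 2  [with Heat=8, Wear=2]  = 6

6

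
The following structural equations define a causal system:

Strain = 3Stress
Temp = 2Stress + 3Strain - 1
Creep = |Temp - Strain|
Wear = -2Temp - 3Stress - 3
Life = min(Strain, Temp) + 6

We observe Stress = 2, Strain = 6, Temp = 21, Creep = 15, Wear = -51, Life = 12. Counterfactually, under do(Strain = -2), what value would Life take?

Under do(Strain=-2), the mechanism Strain = 3Stress is discarded; Strain is fixed at -2.
Temp = 2Stress + 3Strain - 1  [with Stress=2, Strain=-2]  = -3
Life = min(Strain, Temp) + 6  [with Strain=-2, Temp=-3]  = 3

3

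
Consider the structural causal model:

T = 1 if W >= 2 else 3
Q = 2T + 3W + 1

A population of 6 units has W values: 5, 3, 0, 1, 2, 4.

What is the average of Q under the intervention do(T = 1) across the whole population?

The intervention sets T=1 in all 6 units regardless of W. Recomputing Q per unit gives 18, 12, 3, 6, 9, 15; average 10.5.

10.5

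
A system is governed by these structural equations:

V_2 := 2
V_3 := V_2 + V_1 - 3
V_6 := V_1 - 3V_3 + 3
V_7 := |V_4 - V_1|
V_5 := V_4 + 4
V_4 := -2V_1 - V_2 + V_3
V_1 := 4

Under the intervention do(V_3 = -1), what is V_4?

The intervention breaks the incoming arrows to V_3: V_3 := V_2 + V_1 - 3 no longer applies, and V_3 = -1.
V_4 = -2V_1 - V_2 + V_3  [with V_1=4, V_2=2, V_3=-1]  = -11

-11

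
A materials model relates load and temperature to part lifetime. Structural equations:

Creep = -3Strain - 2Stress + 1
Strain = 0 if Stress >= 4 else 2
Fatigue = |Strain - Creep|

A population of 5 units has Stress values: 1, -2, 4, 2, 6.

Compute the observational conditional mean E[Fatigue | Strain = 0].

9

Conditioning on Strain=0 selects the 2 unit(s) with Stress ∈ {4, 6}. Their Fatigue values: 7, 11. Mean = 9.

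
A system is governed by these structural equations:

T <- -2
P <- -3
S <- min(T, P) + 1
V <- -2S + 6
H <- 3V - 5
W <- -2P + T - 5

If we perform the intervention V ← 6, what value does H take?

Intervening sets V = 6 and removes its equation (V <- -2S + 6).
H = 3V - 5  [with V=6]  = 13

13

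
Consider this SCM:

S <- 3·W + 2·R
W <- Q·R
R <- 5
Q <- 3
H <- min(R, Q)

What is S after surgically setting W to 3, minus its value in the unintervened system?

Intervening sets W = 3 and removes its equation (W <- Q·R).
S = 3·W + 2·R  [with W=3, R=5]  = 19
Without intervention: W = Q·R  [with Q=3, R=5]  = 15; S = 3·W + 2·R  [with W=15, R=5]  = 55.
Change = 19 − 55 = -36.

-36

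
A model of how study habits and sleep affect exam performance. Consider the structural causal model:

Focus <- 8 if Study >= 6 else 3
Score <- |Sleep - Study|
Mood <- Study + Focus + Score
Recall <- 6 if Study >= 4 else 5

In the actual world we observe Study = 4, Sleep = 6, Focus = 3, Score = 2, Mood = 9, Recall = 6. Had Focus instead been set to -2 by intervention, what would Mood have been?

do(Focus=-2) replaces the equation Focus <- 8 if Study >= 6 else 3 with the constant Focus = -2.
Score = |Sleep - Study|  [with Sleep=6, Study=4]  = 2
Mood = Study + Focus + Score  [with Study=4, Focus=-2, Score=2]  = 4

4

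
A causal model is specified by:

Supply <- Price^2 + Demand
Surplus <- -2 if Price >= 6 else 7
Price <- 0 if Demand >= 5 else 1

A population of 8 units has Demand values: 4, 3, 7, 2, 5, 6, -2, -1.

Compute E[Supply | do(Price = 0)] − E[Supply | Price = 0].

do(Price=0) breaks Price's dependence on Demand. With Price=0 fixed, Supply across the units is 4, 3, 7, 2, 5, 6, -2, -1, mean 3.
E[Supply|Price=0] averages over only the 3 units with Price=0 (Demand = 7, 5, 6): Supply = 7, 5, 6, mean 6.
Difference = 3 − 6 = -3.

-3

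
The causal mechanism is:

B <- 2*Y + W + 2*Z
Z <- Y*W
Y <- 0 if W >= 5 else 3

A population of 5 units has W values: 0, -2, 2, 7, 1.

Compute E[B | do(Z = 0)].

6.4

do(Z=0) breaks Z's dependence on W. With Z=0 fixed, B across the units is 6, 4, 8, 7, 7, mean 6.4.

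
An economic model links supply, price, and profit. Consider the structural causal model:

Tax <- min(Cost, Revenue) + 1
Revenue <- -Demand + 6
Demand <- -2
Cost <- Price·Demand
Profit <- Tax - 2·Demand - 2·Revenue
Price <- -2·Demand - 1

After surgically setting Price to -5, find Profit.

-3

Under do(Price=-5), the mechanism Price <- -2·Demand - 1 is discarded; Price is fixed at -5.
Cost = Price·Demand  [with Price=-5, Demand=-2]  = 10
Revenue = -Demand + 6  [with Demand=-2]  = 8
Tax = min(Cost, Revenue) + 1  [with Cost=10, Revenue=8]  = 9
Profit = Tax - 2·Demand - 2·Revenue  [with Tax=9, Demand=-2, Revenue=8]  = -3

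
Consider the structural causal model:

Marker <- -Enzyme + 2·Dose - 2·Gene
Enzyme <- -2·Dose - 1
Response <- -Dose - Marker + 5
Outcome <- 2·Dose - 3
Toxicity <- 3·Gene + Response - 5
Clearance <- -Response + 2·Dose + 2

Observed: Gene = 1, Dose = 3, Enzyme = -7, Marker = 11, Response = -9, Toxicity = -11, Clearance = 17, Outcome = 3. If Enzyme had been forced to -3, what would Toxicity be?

The intervention breaks the incoming arrows to Enzyme: Enzyme <- -2·Dose - 1 no longer applies, and Enzyme = -3.
Marker = -Enzyme + 2·Dose - 2·Gene  [with Enzyme=-3, Dose=3, Gene=1]  = 7
Response = -Dose - Marker + 5  [with Dose=3, Marker=7]  = -5
Toxicity = 3·Gene + Response - 5  [with Gene=1, Response=-5]  = -7

-7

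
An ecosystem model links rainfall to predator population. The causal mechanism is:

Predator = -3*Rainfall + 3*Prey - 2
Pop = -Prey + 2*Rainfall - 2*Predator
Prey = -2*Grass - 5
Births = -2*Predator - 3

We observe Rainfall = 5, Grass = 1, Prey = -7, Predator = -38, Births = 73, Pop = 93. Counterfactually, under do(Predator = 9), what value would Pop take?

Under do(Predator=9), the mechanism Predator = -3*Rainfall + 3*Prey - 2 is discarded; Predator is fixed at 9.
Prey = -2*Grass - 5  [with Grass=1]  = -7
Pop = -Prey + 2*Rainfall - 2*Predator  [with Prey=-7, Rainfall=5, Predator=9]  = -1

-1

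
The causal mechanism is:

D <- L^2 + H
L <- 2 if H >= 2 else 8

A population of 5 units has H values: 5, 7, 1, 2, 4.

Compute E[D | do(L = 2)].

Under do(L=2), L's equation is replaced by L=2 for every unit. Per-unit D: 9, 11, 5, 6, 8. Mean = 7.8.

7.8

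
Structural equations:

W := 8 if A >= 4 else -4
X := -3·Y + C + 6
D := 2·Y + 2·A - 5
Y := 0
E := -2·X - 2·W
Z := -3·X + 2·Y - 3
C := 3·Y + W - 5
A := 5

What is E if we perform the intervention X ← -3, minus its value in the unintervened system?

24

Intervening sets X = -3 and removes its equation (X := -3·Y + C + 6).
W = 8 if A >= 4 else -4  [with A=5]  = 8
E = -2·X - 2·W  [with X=-3, W=8]  = -10
Without intervention: W = 8 if A >= 4 else -4  [with A=5]  = 8; C = 3·Y + W - 5  [with Y=0, W=8]  = 3; X = -3·Y + C + 6  [with Y=0, C=3]  = 9; E = -2·X - 2·W  [with X=9, W=8]  = -34.
Change = -10 − (-34) = 24.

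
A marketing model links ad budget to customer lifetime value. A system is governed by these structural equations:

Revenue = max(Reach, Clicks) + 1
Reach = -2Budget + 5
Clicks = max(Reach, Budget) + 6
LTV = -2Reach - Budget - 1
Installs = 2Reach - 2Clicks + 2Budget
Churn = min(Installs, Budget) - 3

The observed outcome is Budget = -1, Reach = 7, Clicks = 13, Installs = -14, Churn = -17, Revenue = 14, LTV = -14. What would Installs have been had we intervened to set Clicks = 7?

-2

The intervention breaks the incoming arrows to Clicks: Clicks = max(Reach, Budget) + 6 no longer applies, and Clicks = 7.
Reach = -2Budget + 5  [with Budget=-1]  = 7
Installs = 2Reach - 2Clicks + 2Budget  [with Reach=7, Clicks=7, Budget=-1]  = -2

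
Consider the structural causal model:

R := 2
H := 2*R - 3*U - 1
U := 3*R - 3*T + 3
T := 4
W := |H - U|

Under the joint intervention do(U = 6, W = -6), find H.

-15

The joint intervention fixes U = 6, W = -6, removing each variable's own equation.
H = 2*R - 3*U - 1  [with R=2, U=6]  = -15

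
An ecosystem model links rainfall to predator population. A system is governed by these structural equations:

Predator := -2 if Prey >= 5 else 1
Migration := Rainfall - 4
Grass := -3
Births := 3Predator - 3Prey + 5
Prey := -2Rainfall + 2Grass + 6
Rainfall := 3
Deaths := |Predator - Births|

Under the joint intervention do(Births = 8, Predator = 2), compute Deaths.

Setting Births = 8, Predator = 2 by intervention discards those variables' equations.
Deaths = |Predator - Births|  [with Predator=2, Births=8]  = 6

6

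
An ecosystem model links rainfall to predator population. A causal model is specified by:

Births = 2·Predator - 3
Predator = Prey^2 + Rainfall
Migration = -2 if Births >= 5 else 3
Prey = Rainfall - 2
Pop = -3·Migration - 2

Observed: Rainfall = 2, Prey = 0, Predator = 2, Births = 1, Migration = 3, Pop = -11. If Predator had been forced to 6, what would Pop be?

4

The intervention breaks the incoming arrows to Predator: Predator = Prey^2 + Rainfall no longer applies, and Predator = 6.
Births = 2·Predator - 3  [with Predator=6]  = 9
Migration = -2 if Births >= 5 else 3  [with Births=9]  = -2
Pop = -3·Migration - 2  [with Migration=-2]  = 4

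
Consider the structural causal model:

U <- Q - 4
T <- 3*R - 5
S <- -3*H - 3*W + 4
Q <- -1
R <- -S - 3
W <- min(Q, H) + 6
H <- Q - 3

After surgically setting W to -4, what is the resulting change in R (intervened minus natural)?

-18

The intervention breaks the incoming arrows to W: W <- min(Q, H) + 6 no longer applies, and W = -4.
H = Q - 3  [with Q=-1]  = -4
S = -3*H - 3*W + 4  [with H=-4, W=-4]  = 28
R = -S - 3  [with S=28]  = -31
Without intervention: H = Q - 3  [with Q=-1]  = -4; W = min(Q, H) + 6  [with Q=-1, H=-4]  = 2; S = -3*H - 3*W + 4  [with H=-4, W=2]  = 10; R = -S - 3  [with S=10]  = -13.
Change = -31 − (-13) = -18.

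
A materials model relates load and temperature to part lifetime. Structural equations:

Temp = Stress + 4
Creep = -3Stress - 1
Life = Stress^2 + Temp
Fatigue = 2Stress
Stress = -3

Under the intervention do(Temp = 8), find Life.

17

do(Temp=8) replaces the equation Temp = Stress + 4 with the constant Temp = 8.
Life = Stress^2 + Temp  [with Stress=-3, Temp=8]  = 17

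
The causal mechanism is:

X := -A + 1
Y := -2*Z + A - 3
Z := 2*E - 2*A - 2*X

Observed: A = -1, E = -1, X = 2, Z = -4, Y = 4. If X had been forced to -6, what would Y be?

do(X=-6) replaces the equation X := -A + 1 with the constant X = -6.
Z = 2*E - 2*A - 2*X  [with E=-1, A=-1, X=-6]  = 12
Y = -2*Z + A - 3  [with Z=12, A=-1]  = -28

-28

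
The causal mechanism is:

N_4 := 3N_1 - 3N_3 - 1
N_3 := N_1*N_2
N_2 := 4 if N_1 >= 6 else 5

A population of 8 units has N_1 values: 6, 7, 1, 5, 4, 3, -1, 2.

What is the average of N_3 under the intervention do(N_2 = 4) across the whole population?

13.5

Under do(N_2=4), N_2's equation is replaced by N_2=4 for every unit. Per-unit N_3: 24, 28, 4, 20, 16, 12, -4, 8. Mean = 13.5.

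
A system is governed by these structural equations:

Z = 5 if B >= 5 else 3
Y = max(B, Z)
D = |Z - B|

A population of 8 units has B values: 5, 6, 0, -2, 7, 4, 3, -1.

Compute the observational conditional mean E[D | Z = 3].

2.6

Conditioning on Z=3 selects the 5 unit(s) with B ∈ {0, -2, 4, 3, -1}. Their D values: 3, 5, 1, 0, 4. Mean = 2.6.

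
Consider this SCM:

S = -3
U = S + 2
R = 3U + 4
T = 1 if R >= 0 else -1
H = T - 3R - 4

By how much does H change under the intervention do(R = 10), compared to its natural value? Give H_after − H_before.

do(R=10) replaces the equation R = 3U + 4 with the constant R = 10.
T = 1 if R >= 0 else -1  [with R=10]  = 1
H = T - 3R - 4  [with T=1, R=10]  = -33
Without intervention: U = S + 2  [with S=-3]  = -1; R = 3U + 4  [with U=-1]  = 1; T = 1 if R >= 0 else -1  [with R=1]  = 1; H = T - 3R - 4  [with T=1, R=1]  = -6.
Change = -33 − (-6) = -27.

-27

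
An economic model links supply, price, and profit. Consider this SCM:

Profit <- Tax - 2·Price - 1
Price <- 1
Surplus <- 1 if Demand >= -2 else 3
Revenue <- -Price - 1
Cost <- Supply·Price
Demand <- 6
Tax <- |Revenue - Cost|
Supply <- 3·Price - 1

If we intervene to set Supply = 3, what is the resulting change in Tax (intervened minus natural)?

1

The intervention breaks the incoming arrows to Supply: Supply <- 3·Price - 1 no longer applies, and Supply = 3.
Cost = Supply·Price  [with Supply=3, Price=1]  = 3
Revenue = -Price - 1  [with Price=1]  = -2
Tax = |Revenue - Cost|  [with Revenue=-2, Cost=3]  = 5
Without intervention: Supply = 3·Price - 1  [with Price=1]  = 2; Cost = Supply·Price  [with Supply=2, Price=1]  = 2; Revenue = -Price - 1  [with Price=1]  = -2; Tax = |Revenue - Cost|  [with Revenue=-2, Cost=2]  = 4.
Change = 5 − 4 = 1.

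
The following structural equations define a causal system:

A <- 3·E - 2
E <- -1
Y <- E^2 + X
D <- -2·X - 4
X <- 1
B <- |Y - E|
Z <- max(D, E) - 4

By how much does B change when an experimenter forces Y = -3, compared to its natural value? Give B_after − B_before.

-1

The intervention breaks the incoming arrows to Y: Y <- E^2 + X no longer applies, and Y = -3.
B = |Y - E|  [with Y=-3, E=-1]  = 2
Without intervention: Y = E^2 + X  [with E=-1, X=1]  = 2; B = |Y - E|  [with Y=2, E=-1]  = 3.
Change = 2 − 3 = -1.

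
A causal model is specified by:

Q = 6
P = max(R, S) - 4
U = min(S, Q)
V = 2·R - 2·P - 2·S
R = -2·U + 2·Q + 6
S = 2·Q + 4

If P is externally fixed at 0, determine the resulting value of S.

Under do(P=0), the mechanism P = max(R, S) - 4 is discarded; P is fixed at 0.
No directed path runs from P to S, so S keeps its natural value.
S = 2·Q + 4  [with Q=6]  = 16

16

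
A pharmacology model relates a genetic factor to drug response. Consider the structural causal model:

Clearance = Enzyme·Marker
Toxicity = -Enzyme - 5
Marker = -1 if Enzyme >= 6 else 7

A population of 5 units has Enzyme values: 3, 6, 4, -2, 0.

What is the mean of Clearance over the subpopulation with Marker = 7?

8.75

Conditioning on Marker=7 selects the 4 unit(s) with Enzyme ∈ {3, 4, -2, 0}. Their Clearance values: 21, 28, -14, 0. Mean = 8.75.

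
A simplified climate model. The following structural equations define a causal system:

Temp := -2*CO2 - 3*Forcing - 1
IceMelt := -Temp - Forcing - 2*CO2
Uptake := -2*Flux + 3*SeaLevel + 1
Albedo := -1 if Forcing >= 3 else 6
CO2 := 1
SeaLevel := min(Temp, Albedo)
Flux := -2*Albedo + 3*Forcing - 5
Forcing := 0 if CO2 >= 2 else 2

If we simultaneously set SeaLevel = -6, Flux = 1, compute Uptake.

-19

The joint intervention fixes SeaLevel = -6, Flux = 1, removing each variable's own equation.
Uptake = -2*Flux + 3*SeaLevel + 1  [with Flux=1, SeaLevel=-6]  = -19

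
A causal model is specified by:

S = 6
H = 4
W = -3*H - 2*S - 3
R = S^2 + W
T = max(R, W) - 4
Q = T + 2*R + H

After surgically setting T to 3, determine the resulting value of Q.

25

The intervention breaks the incoming arrows to T: T = max(R, W) - 4 no longer applies, and T = 3.
W = -3*H - 2*S - 3  [with H=4, S=6]  = -27
R = S^2 + W  [with S=6, W=-27]  = 9
Q = T + 2*R + H  [with T=3, R=9, H=4]  = 25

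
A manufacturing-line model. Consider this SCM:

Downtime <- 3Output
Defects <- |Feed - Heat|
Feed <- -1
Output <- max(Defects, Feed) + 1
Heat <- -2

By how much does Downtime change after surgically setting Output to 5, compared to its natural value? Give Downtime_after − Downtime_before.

Intervening sets Output = 5 and removes its equation (Output <- max(Defects, Feed) + 1).
Downtime = 3Output  [with Output=5]  = 15
Without intervention: Defects = |Feed - Heat|  [with Feed=-1, Heat=-2]  = 1; Output = max(Defects, Feed) + 1  [with Defects=1, Feed=-1]  = 2; Downtime = 3Output  [with Output=2]  = 6.
Change = 15 − 6 = 9.

9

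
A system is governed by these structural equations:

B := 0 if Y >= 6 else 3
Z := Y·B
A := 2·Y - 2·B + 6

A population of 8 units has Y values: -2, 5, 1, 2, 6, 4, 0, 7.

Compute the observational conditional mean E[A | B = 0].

Observing B=0 restricts to units where B's equation naturally yields 0: Y ∈ {6, 7}. In that subpopulation A = 18, 20, mean 19.

19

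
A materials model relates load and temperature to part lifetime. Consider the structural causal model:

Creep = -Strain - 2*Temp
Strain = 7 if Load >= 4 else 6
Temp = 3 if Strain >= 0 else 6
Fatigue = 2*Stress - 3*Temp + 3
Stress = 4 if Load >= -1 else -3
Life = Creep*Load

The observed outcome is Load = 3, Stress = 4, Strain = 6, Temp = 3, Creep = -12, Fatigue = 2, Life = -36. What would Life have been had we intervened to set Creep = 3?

Under do(Creep=3), the mechanism Creep = -Strain - 2*Temp is discarded; Creep is fixed at 3.
Life = Creep*Load  [with Creep=3, Load=3]  = 9

9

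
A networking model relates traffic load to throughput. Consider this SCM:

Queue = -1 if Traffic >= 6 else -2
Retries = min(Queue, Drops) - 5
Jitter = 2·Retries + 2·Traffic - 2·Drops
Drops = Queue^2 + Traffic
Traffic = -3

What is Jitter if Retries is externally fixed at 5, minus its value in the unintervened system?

24

Intervening sets Retries = 5 and removes its equation (Retries = min(Queue, Drops) - 5).
Queue = -1 if Traffic >= 6 else -2  [with Traffic=-3]  = -2
Drops = Queue^2 + Traffic  [with Queue=-2, Traffic=-3]  = 1
Jitter = 2·Retries + 2·Traffic - 2·Drops  [with Retries=5, Traffic=-3, Drops=1]  = 2
Without intervention: Queue = -1 if Traffic >= 6 else -2  [with Traffic=-3]  = -2; Drops = Queue^2 + Traffic  [with Queue=-2, Traffic=-3]  = 1; Retries = min(Queue, Drops) - 5  [with Queue=-2, Drops=1]  = -7; Jitter = 2·Retries + 2·Traffic - 2·Drops  [with Retries=-7, Traffic=-3, Drops=1]  = -22.
Change = 2 − (-22) = 24.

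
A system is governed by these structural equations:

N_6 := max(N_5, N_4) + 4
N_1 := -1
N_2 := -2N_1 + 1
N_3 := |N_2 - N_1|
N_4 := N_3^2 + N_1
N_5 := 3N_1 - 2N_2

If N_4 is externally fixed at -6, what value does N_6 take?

-2

Under do(N_4=-6), the mechanism N_4 := N_3^2 + N_1 is discarded; N_4 is fixed at -6.
N_2 = -2N_1 + 1  [with N_1=-1]  = 3
N_5 = 3N_1 - 2N_2  [with N_1=-1, N_2=3]  = -9
N_6 = max(N_5, N_4) + 4  [with N_5=-9, N_4=-6]  = -2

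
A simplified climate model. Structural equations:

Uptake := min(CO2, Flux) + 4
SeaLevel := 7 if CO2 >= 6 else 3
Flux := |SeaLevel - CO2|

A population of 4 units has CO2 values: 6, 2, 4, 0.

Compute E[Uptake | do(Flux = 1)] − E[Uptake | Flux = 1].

Under do(Flux=1), Flux's equation is replaced by Flux=1 for every unit. Per-unit Uptake: 5, 5, 5, 4. Mean = 4.75.
E[Uptake|Flux=1] averages over only the 3 units with Flux=1 (CO2 = 6, 2, 4): Uptake = 5, 5, 5, mean 5.
Difference = 4.75 − 5 = -0.25.

-0.25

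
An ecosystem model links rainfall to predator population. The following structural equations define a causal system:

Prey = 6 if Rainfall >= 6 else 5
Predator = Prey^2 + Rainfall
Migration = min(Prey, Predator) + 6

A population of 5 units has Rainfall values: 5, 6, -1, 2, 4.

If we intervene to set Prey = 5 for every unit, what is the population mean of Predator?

28.2

The intervention sets Prey=5 in all 5 units regardless of Rainfall. Recomputing Predator per unit gives 30, 31, 24, 27, 29; average 28.2.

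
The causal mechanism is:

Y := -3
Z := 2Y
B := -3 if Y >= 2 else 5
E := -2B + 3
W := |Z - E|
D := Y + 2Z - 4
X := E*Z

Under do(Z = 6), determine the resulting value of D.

Under do(Z=6), the mechanism Z := 2Y is discarded; Z is fixed at 6.
D = Y + 2Z - 4  [with Y=-3, Z=6]  = 5

5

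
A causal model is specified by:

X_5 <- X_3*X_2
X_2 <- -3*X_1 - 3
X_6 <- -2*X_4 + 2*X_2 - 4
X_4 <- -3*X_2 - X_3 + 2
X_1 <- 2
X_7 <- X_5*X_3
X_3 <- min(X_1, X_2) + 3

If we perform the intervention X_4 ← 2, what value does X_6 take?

-26

Under do(X_4=2), the mechanism X_4 <- -3*X_2 - X_3 + 2 is discarded; X_4 is fixed at 2.
X_2 = -3*X_1 - 3  [with X_1=2]  = -9
X_6 = -2*X_4 + 2*X_2 - 4  [with X_4=2, X_2=-9]  = -26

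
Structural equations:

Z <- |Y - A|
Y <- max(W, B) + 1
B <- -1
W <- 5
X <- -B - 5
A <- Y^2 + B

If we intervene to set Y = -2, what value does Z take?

The intervention breaks the incoming arrows to Y: Y <- max(W, B) + 1 no longer applies, and Y = -2.
A = Y^2 + B  [with Y=-2, B=-1]  = 3
Z = |Y - A|  [with Y=-2, A=3]  = 5

5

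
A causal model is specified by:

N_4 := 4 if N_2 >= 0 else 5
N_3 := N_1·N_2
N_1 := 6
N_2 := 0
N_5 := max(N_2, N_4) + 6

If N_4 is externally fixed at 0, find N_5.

Intervening sets N_4 = 0 and removes its equation (N_4 := 4 if N_2 >= 0 else 5).
N_5 = max(N_2, N_4) + 6  [with N_2=0, N_4=0]  = 6

6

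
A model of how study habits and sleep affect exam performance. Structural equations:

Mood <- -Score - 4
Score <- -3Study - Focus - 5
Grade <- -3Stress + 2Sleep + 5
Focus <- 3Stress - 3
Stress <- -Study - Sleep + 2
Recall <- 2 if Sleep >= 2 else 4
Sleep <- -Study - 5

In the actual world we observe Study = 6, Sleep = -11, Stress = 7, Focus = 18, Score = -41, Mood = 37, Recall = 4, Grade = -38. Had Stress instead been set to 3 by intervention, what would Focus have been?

The intervention breaks the incoming arrows to Stress: Stress <- -Study - Sleep + 2 no longer applies, and Stress = 3.
Focus = 3Stress - 3  [with Stress=3]  = 6

6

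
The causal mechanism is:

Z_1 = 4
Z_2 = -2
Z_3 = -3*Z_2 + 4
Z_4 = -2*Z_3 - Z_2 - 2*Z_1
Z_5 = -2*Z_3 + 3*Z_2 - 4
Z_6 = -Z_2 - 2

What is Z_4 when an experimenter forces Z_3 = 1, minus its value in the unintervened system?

18

The intervention breaks the incoming arrows to Z_3: Z_3 = -3*Z_2 + 4 no longer applies, and Z_3 = 1.
Z_4 = -2*Z_3 - Z_2 - 2*Z_1  [with Z_3=1, Z_2=-2, Z_1=4]  = -8
Without intervention: Z_3 = -3*Z_2 + 4  [with Z_2=-2]  = 10; Z_4 = -2*Z_3 - Z_2 - 2*Z_1  [with Z_3=10, Z_2=-2, Z_1=4]  = -26.
Change = -8 − (-26) = 18.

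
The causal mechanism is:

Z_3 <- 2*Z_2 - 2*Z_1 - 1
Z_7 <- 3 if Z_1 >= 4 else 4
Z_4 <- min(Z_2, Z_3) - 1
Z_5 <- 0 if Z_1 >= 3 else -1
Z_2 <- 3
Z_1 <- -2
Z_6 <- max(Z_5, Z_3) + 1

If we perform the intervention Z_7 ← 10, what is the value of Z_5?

-1

The intervention breaks the incoming arrows to Z_7: Z_7 <- 3 if Z_1 >= 4 else 4 no longer applies, and Z_7 = 10.
Z_5 is not downstream of the intervention, so its value is determined by the original equations.
Z_5 = 0 if Z_1 >= 3 else -1  [with Z_1=-2]  = -1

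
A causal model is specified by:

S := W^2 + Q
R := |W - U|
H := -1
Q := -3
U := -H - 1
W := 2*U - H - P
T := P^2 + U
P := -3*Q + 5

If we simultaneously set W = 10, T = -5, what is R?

Under do(W = 10, T = -5), each intervened variable's structural equation is replaced by its fixed value.
U = -H - 1  [with H=-1]  = 0
R = |W - U|  [with W=10, U=0]  = 10

10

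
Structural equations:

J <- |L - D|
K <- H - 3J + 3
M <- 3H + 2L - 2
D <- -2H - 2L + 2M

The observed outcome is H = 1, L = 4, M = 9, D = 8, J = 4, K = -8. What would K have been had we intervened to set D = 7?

Under do(D=7), the mechanism D <- -2H - 2L + 2M is discarded; D is fixed at 7.
J = |L - D|  [with L=4, D=7]  = 3
K = H - 3J + 3  [with H=1, J=3]  = -5

-5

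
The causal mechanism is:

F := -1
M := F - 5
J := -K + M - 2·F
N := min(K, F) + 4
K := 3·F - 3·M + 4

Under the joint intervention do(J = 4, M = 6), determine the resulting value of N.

Setting J = 4, M = 6 by intervention discards those variables' equations.
K = 3·F - 3·M + 4  [with F=-1, M=6]  = -17
N = min(K, F) + 4  [with K=-17, F=-1]  = -13

-13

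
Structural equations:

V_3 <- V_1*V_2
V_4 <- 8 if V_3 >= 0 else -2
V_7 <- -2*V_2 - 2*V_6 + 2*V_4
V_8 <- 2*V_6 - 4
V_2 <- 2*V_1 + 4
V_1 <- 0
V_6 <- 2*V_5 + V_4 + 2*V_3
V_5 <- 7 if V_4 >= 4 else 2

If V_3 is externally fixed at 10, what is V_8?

The intervention breaks the incoming arrows to V_3: V_3 <- V_1*V_2 no longer applies, and V_3 = 10.
V_4 = 8 if V_3 >= 0 else -2  [with V_3=10]  = 8
V_5 = 7 if V_4 >= 4 else 2  [with V_4=8]  = 7
V_6 = 2*V_5 + V_4 + 2*V_3  [with V_5=7, V_4=8, V_3=10]  = 42
V_8 = 2*V_6 - 4  [with V_6=42]  = 80

80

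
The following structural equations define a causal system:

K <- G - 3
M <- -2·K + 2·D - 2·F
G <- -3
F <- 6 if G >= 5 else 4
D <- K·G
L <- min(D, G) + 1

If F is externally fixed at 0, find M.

48

do(F=0) replaces the equation F <- 6 if G >= 5 else 4 with the constant F = 0.
K = G - 3  [with G=-3]  = -6
D = K·G  [with K=-6, G=-3]  = 18
M = -2·K + 2·D - 2·F  [with K=-6, D=18, F=0]  = 48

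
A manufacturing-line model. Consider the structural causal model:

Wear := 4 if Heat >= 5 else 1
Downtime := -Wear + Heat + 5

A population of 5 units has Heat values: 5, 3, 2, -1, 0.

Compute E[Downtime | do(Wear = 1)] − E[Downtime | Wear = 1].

0.8

Under do(Wear=1), Wear's equation is replaced by Wear=1 for every unit. Per-unit Downtime: 9, 7, 6, 3, 4. Mean = 5.8.
Conditioning on Wear=1 selects the 4 unit(s) with Heat ∈ {3, 2, -1, 0}. Their Downtime values: 7, 6, 3, 4. Mean = 5.
Difference = 5.8 − 5 = 0.8.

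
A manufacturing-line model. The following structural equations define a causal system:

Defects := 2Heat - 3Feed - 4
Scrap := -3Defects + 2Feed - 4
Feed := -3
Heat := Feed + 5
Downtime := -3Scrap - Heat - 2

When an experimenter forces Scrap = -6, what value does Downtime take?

14

Intervening sets Scrap = -6 and removes its equation (Scrap := -3Defects + 2Feed - 4).
Heat = Feed + 5  [with Feed=-3]  = 2
Downtime = -3Scrap - Heat - 2  [with Scrap=-6, Heat=2]  = 14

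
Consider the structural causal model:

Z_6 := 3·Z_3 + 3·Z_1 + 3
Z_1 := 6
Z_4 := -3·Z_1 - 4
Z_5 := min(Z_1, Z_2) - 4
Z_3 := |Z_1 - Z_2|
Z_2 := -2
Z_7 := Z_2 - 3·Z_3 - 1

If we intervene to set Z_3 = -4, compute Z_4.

-22

The intervention breaks the incoming arrows to Z_3: Z_3 := |Z_1 - Z_2| no longer applies, and Z_3 = -4.
Z_4 is not downstream of the intervention, so its value is determined by the original equations.
Z_4 = -3·Z_1 - 4  [with Z_1=6]  = -22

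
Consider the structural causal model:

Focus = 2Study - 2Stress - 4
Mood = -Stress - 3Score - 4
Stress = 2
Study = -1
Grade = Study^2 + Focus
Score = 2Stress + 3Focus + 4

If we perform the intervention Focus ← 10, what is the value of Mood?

do(Focus=10) replaces the equation Focus = 2Study - 2Stress - 4 with the constant Focus = 10.
Score = 2Stress + 3Focus + 4  [with Stress=2, Focus=10]  = 38
Mood = -Stress - 3Score - 4  [with Stress=2, Score=38]  = -120

-120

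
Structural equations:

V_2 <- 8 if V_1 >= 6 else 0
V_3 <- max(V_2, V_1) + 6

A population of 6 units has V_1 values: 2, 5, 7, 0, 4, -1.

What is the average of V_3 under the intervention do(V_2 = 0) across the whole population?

9

do(V_2=0) breaks V_2's dependence on V_1. With V_2=0 fixed, V_3 across the units is 8, 11, 13, 6, 10, 6, mean 9.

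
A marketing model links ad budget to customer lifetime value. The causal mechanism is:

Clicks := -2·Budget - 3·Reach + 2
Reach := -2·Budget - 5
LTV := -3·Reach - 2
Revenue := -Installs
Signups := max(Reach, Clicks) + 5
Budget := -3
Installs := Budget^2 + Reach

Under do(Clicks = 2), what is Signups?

do(Clicks=2) replaces the equation Clicks := -2·Budget - 3·Reach + 2 with the constant Clicks = 2.
Reach = -2·Budget - 5  [with Budget=-3]  = 1
Signups = max(Reach, Clicks) + 5  [with Reach=1, Clicks=2]  = 7

7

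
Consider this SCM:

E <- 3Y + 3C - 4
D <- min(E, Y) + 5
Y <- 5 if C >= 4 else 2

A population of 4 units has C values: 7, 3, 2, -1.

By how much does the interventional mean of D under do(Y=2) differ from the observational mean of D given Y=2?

Every unit gets Y=2 under the intervention. D values become 7, 7, 7, 4; E[D|do(Y=2)] = 6.25.
E[D|Y=2] averages over only the 3 units with Y=2 (C = 3, 2, -1): D = 7, 7, 4, mean 6.
Difference = 6.25 − 6 = 0.25.

0.25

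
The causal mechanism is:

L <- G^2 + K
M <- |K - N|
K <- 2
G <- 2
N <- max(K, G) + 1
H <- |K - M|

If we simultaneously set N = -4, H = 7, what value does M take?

6

The joint intervention fixes N = -4, H = 7, removing each variable's own equation.
M = |K - N|  [with K=2, N=-4]  = 6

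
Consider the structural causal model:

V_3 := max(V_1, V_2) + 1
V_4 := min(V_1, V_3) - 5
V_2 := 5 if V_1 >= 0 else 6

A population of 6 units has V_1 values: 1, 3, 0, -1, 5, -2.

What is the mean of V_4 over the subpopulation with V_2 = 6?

-6.5

Observing V_2=6 restricts to units where V_2's equation naturally yields 6: V_1 ∈ {-1, -2}. In that subpopulation V_4 = -6, -7, mean -6.5.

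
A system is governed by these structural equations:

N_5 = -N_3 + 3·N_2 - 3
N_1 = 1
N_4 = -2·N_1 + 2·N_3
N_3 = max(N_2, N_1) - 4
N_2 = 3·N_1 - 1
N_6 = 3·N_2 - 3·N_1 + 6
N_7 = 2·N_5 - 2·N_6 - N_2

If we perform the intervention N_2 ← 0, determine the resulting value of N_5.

do(N_2=0) replaces the equation N_2 = 3·N_1 - 1 with the constant N_2 = 0.
N_3 = max(N_2, N_1) - 4  [with N_2=0, N_1=1]  = -3
N_5 = -N_3 + 3·N_2 - 3  [with N_3=-3, N_2=0]  = 0

0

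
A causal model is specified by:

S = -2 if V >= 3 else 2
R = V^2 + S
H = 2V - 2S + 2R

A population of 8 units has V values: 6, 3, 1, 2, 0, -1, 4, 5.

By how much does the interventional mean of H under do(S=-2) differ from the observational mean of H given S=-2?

-24

do(S=-2) breaks S's dependence on V. With S=-2 fixed, H across the units is 84, 24, 4, 12, 0, 0, 40, 60, mean 28.
Observing S=-2 restricts to units where S's equation naturally yields -2: V ∈ {6, 3, 4, 5}. In that subpopulation H = 84, 24, 40, 60, mean 52.
Difference = 28 − 52 = -24.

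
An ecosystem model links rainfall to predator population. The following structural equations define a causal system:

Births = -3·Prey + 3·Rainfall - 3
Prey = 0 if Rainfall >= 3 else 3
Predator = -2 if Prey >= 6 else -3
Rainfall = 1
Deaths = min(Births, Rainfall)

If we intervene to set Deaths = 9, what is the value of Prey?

3

Under do(Deaths=9), the mechanism Deaths = min(Births, Rainfall) is discarded; Deaths is fixed at 9.
No directed path runs from Deaths to Prey, so Prey keeps its natural value.
Prey = 0 if Rainfall >= 3 else 3  [with Rainfall=1]  = 3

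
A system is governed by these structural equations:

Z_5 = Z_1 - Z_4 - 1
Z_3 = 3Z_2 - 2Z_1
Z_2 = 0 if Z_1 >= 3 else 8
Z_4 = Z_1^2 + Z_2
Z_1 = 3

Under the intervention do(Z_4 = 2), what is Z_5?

Intervening sets Z_4 = 2 and removes its equation (Z_4 = Z_1^2 + Z_2).
Z_5 = Z_1 - Z_4 - 1  [with Z_1=3, Z_4=2]  = 0

0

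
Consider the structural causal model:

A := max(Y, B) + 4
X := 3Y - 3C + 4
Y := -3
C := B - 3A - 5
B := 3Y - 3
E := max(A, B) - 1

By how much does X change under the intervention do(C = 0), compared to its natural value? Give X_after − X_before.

-60

The intervention breaks the incoming arrows to C: C := B - 3A - 5 no longer applies, and C = 0.
X = 3Y - 3C + 4  [with Y=-3, C=0]  = -5
Without intervention: B = 3Y - 3  [with Y=-3]  = -12; A = max(Y, B) + 4  [with Y=-3, B=-12]  = 1; C = B - 3A - 5  [with B=-12, A=1]  = -20; X = 3Y - 3C + 4  [with Y=-3, C=-20]  = 55.
Change = -5 − 55 = -60.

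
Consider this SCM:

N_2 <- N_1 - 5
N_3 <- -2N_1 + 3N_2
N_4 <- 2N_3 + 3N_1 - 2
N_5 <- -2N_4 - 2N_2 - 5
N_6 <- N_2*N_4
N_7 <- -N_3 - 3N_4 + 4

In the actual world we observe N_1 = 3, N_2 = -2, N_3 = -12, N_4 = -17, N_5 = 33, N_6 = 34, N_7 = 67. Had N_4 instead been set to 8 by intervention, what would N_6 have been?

-16

Under do(N_4=8), the mechanism N_4 <- 2N_3 + 3N_1 - 2 is discarded; N_4 is fixed at 8.
N_2 = N_1 - 5  [with N_1=3]  = -2
N_6 = N_2*N_4  [with N_2=-2, N_4=8]  = -16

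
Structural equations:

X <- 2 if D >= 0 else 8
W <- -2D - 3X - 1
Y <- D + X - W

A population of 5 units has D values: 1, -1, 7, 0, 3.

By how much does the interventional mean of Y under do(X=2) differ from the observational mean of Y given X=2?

-2.25

Every unit gets X=2 under the intervention. Y values become 12, 6, 30, 9, 18; E[Y|do(X=2)] = 15.
Conditioning on X=2 selects the 4 unit(s) with D ∈ {1, 7, 0, 3}. Their Y values: 12, 30, 9, 18. Mean = 17.25.
Difference = 15 − 17.25 = -2.25.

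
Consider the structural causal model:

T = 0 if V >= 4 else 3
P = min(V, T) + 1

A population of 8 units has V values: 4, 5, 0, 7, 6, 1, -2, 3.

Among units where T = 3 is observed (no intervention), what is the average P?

E[P|T=3] averages over only the 4 units with T=3 (V = 0, 1, -2, 3): P = 1, 2, -1, 4, mean 1.5.

1.5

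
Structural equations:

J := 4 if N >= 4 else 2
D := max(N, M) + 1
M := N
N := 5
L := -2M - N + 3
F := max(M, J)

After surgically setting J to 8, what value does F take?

8

do(J=8) replaces the equation J := 4 if N >= 4 else 2 with the constant J = 8.
M = N  [with N=5]  = 5
F = max(M, J)  [with M=5, J=8]  = 8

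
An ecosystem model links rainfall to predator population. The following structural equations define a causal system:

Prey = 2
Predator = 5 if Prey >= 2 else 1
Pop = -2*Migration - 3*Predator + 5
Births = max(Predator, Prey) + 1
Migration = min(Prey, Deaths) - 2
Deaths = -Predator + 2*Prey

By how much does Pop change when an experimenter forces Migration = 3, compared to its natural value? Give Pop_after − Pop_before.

-12

The intervention breaks the incoming arrows to Migration: Migration = min(Prey, Deaths) - 2 no longer applies, and Migration = 3.
Predator = 5 if Prey >= 2 else 1  [with Prey=2]  = 5
Pop = -2*Migration - 3*Predator + 5  [with Migration=3, Predator=5]  = -16
Without intervention: Predator = 5 if Prey >= 2 else 1  [with Prey=2]  = 5; Deaths = -Predator + 2*Prey  [with Predator=5, Prey=2]  = -1; Migration = min(Prey, Deaths) - 2  [with Prey=2, Deaths=-1]  = -3; Pop = -2*Migration - 3*Predator + 5  [with Migration=-3, Predator=5]  = -4.
Change = -16 − (-4) = -12.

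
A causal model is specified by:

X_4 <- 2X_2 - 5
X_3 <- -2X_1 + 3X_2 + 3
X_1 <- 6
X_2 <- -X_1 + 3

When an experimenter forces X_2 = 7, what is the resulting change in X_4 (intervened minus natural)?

20

Under do(X_2=7), the mechanism X_2 <- -X_1 + 3 is discarded; X_2 is fixed at 7.
X_4 = 2X_2 - 5  [with X_2=7]  = 9
Without intervention: X_2 = -X_1 + 3  [with X_1=6]  = -3; X_4 = 2X_2 - 5  [with X_2=-3]  = -11.
Change = 9 − (-11) = 20.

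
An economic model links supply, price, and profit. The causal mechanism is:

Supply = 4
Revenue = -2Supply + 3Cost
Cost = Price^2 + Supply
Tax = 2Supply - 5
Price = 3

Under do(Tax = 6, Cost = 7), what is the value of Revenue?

Under do(Tax = 6, Cost = 7), each intervened variable's structural equation is replaced by its fixed value.
Revenue = -2Supply + 3Cost  [with Supply=4, Cost=7]  = 13

13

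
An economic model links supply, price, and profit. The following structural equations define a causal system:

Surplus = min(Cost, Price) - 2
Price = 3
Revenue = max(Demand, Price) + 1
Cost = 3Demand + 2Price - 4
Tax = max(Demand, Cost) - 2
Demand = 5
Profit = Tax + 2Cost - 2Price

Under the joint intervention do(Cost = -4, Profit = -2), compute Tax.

The joint intervention fixes Cost = -4, Profit = -2, removing each variable's own equation.
Tax = max(Demand, Cost) - 2  [with Demand=5, Cost=-4]  = 3

3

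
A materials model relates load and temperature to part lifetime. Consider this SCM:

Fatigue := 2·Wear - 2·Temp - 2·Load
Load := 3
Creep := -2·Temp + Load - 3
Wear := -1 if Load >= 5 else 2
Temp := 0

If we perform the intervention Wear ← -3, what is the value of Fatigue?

Intervening sets Wear = -3 and removes its equation (Wear := -1 if Load >= 5 else 2).
Fatigue = 2·Wear - 2·Temp - 2·Load  [with Wear=-3, Temp=0, Load=3]  = -12

-12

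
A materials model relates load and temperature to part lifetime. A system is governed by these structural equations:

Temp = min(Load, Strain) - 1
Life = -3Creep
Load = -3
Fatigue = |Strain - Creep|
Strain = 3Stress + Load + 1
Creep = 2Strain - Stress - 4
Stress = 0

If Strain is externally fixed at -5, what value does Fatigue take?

The intervention breaks the incoming arrows to Strain: Strain = 3Stress + Load + 1 no longer applies, and Strain = -5.
Creep = 2Strain - Stress - 4  [with Strain=-5, Stress=0]  = -14
Fatigue = |Strain - Creep|  [with Strain=-5, Creep=-14]  = 9

9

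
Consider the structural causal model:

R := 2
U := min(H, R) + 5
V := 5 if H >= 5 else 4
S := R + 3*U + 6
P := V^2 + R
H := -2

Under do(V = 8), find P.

66

Under do(V=8), the mechanism V := 5 if H >= 5 else 4 is discarded; V is fixed at 8.
P = V^2 + R  [with V=8, R=2]  = 66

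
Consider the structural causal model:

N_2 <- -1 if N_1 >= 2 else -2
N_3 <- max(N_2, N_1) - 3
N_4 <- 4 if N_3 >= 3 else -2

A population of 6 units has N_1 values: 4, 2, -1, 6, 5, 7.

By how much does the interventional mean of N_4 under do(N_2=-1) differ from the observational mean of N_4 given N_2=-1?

The intervention sets N_2=-1 in all 6 units regardless of N_1. Recomputing N_4 per unit gives -2, -2, -2, 4, -2, 4; average 0.
E[N_4|N_2=-1] averages over only the 5 units with N_2=-1 (N_1 = 4, 2, 6, 5, 7): N_4 = -2, -2, 4, -2, 4, mean 0.4.
Difference = 0 − 0.4 = -0.4.

-0.4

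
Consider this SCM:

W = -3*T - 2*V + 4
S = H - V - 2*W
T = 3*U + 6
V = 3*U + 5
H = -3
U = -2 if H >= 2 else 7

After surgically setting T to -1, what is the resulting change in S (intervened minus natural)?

Under do(T=-1), the mechanism T = 3*U + 6 is discarded; T is fixed at -1.
U = -2 if H >= 2 else 7  [with H=-3]  = 7
V = 3*U + 5  [with U=7]  = 26
W = -3*T - 2*V + 4  [with T=-1, V=26]  = -45
S = H - V - 2*W  [with H=-3, V=26, W=-45]  = 61
Without intervention: U = -2 if H >= 2 else 7  [with H=-3]  = 7; V = 3*U + 5  [with U=7]  = 26; T = 3*U + 6  [with U=7]  = 27; W = -3*T - 2*V + 4  [with T=27, V=26]  = -129; S = H - V - 2*W  [with H=-3, V=26, W=-129]  = 229.
Change = 61 − 229 = -168.

-168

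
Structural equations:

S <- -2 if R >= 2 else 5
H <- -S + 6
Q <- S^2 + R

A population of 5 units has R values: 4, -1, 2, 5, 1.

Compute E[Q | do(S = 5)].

Under do(S=5), S's equation is replaced by S=5 for every unit. Per-unit Q: 29, 24, 27, 30, 26. Mean = 27.2.

27.2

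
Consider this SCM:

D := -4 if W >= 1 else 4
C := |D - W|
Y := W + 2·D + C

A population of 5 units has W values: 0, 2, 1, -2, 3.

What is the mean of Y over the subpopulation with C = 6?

6

E[Y|C=6] averages over only the 2 units with C=6 (W = 2, -2): Y = 0, 12, mean 6.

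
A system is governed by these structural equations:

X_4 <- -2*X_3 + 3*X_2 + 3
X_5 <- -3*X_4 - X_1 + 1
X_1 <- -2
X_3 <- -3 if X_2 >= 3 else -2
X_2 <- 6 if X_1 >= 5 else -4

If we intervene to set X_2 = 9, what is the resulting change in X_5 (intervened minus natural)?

-123

do(X_2=9) replaces the equation X_2 <- 6 if X_1 >= 5 else -4 with the constant X_2 = 9.
X_3 = -3 if X_2 >= 3 else -2  [with X_2=9]  = -3
X_4 = -2*X_3 + 3*X_2 + 3  [with X_3=-3, X_2=9]  = 36
X_5 = -3*X_4 - X_1 + 1  [with X_4=36, X_1=-2]  = -105
Without intervention: X_2 = 6 if X_1 >= 5 else -4  [with X_1=-2]  = -4; X_3 = -3 if X_2 >= 3 else -2  [with X_2=-4]  = -2; X_4 = -2*X_3 + 3*X_2 + 3  [with X_3=-2, X_2=-4]  = -5; X_5 = -3*X_4 - X_1 + 1  [with X_4=-5, X_1=-2]  = 18.
Change = -105 − 18 = -123.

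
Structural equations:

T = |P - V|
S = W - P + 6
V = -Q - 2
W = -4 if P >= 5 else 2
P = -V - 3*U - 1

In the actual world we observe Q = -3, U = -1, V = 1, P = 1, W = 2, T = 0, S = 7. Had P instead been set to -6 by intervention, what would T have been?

7

Under do(P=-6), the mechanism P = -V - 3*U - 1 is discarded; P is fixed at -6.
V = -Q - 2  [with Q=-3]  = 1
T = |P - V|  [with P=-6, V=1]  = 7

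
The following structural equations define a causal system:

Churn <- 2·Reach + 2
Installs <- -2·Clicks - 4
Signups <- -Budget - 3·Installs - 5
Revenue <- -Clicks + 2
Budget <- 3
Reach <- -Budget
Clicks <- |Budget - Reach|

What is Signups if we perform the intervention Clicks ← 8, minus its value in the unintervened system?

12

do(Clicks=8) replaces the equation Clicks <- |Budget - Reach| with the constant Clicks = 8.
Installs = -2·Clicks - 4  [with Clicks=8]  = -20
Signups = -Budget - 3·Installs - 5  [with Budget=3, Installs=-20]  = 52
Without intervention: Reach = -Budget  [with Budget=3]  = -3; Clicks = |Budget - Reach|  [with Budget=3, Reach=-3]  = 6; Installs = -2·Clicks - 4  [with Clicks=6]  = -16; Signups = -Budget - 3·Installs - 5  [with Budget=3, Installs=-16]  = 40.
Change = 52 − 40 = 12.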